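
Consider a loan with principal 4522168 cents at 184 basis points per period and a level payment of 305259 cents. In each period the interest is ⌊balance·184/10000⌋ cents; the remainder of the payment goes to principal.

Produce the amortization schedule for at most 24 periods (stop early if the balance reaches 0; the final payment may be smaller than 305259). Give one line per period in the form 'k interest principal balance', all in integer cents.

1 83207 222052 4300116
2 79122 226137 4073979
3 74961 230298 3843681
4 70723 234536 3609145
5 66408 238851 3370294
6 62013 243246 3127048
7 57537 247722 2879326
8 52979 252280 2627046
9 48337 256922 2370124
10 43610 261649 2108475
11 38795 266464 1842011
12 33893 271366 1570645
13 28899 276360 1294285
14 23814 281445 1012840
15 18636 286623 726217
16 13362 291897 434320
17 7991 297268 137052
18 2521 137052 0

1. interest=⌊4522168·184/10000⌋=83207; principal=305259-83207=222052; balance=4522168-222052=4300116
2. interest=⌊4300116·184/10000⌋=79122; principal=305259-79122=226137; balance=4300116-226137=4073979
3. interest=⌊4073979·184/10000⌋=74961; principal=305259-74961=230298; balance=4073979-230298=3843681
4. interest=⌊3843681·184/10000⌋=70723; principal=305259-70723=234536; balance=3843681-234536=3609145
5. interest=⌊3609145·184/10000⌋=66408; principal=305259-66408=238851; balance=3609145-238851=3370294
6. interest=⌊3370294·184/10000⌋=62013; principal=305259-62013=243246; balance=3370294-243246=3127048
7. interest=⌊3127048·184/10000⌋=57537; principal=305259-57537=247722; balance=3127048-247722=2879326
8. interest=⌊2879326·184/10000⌋=52979; principal=305259-52979=252280; balance=2879326-252280=2627046
9. interest=⌊2627046·184/10000⌋=48337; principal=305259-48337=256922; balance=2627046-256922=2370124
10. interest=⌊2370124·184/10000⌋=43610; principal=305259-43610=261649; balance=2370124-261649=2108475
11. interest=⌊2108475·184/10000⌋=38795; principal=305259-38795=266464; balance=2108475-266464=1842011
12. interest=⌊1842011·184/10000⌋=33893; principal=305259-33893=271366; balance=1842011-271366=1570645
13. interest=⌊1570645·184/10000⌋=28899; principal=305259-28899=276360; balance=1570645-276360=1294285
14. interest=⌊1294285·184/10000⌋=23814; principal=305259-23814=281445; balance=1294285-281445=1012840
15. interest=⌊1012840·184/10000⌋=18636; principal=305259-18636=286623; balance=1012840-286623=726217
16. interest=⌊726217·184/10000⌋=13362; principal=305259-13362=291897; balance=726217-291897=434320
17. interest=⌊434320·184/10000⌋=7991; principal=305259-7991=297268; balance=434320-297268=137052
18. interest=⌊137052·184/10000⌋=2521; principal=min(305259-2521,137052)=137052; balance=137052-137052=0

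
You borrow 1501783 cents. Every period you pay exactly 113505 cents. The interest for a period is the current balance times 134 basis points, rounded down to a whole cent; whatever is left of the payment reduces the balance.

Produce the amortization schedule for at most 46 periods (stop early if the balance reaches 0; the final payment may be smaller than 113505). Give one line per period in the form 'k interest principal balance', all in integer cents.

1. interest=⌊1501783·134/10000⌋=20123; principal=113505-20123=93382; balance=1501783-93382=1408401
2. interest=⌊1408401·134/10000⌋=18872; principal=113505-18872=94633; balance=1408401-94633=1313768
3. interest=⌊1313768·134/10000⌋=17604; principal=113505-17604=95901; balance=1313768-95901=1217867
4. interest=⌊1217867·134/10000⌋=16319; principal=113505-16319=97186; balance=1217867-97186=1120681
5. interest=⌊1120681·134/10000⌋=15017; principal=113505-15017=98488; balance=1120681-98488=1022193
6. interest=⌊1022193·134/10000⌋=13697; principal=113505-13697=99808; balance=1022193-99808=922385
7. interest=⌊922385·134/10000⌋=12359; principal=113505-12359=101146; balance=922385-101146=821239
8. interest=⌊821239·134/10000⌋=11004; principal=113505-11004=102501; balance=821239-102501=718738
9. interest=⌊718738·134/10000⌋=9631; principal=113505-9631=103874; balance=718738-103874=614864
10. interest=⌊614864·134/10000⌋=8239; principal=113505-8239=105266; balance=614864-105266=509598
11. interest=⌊509598·134/10000⌋=6828; principal=113505-6828=106677; balance=509598-106677=402921
12. interest=⌊402921·134/10000⌋=5399; principal=113505-5399=108106; balance=402921-108106=294815
13. interest=⌊294815·134/10000⌋=3950; principal=113505-3950=109555; balance=294815-109555=185260
14. interest=⌊185260·134/10000⌋=2482; principal=113505-2482=111023; balance=185260-111023=74237
15. interest=⌊74237·134/10000⌋=994; principal=min(113505-994,74237)=74237; balance=74237-74237=0

1 20123 93382 1408401
2 18872 94633 1313768
3 17604 95901 1217867
4 16319 97186 1120681
5 15017 98488 1022193
6 13697 99808 922385
7 12359 101146 821239
8 11004 102501 718738
9 9631 103874 614864
10 8239 105266 509598
11 6828 106677 402921
12 5399 108106 294815
13 3950 109555 185260
14 2482 111023 74237
15 994 74237 0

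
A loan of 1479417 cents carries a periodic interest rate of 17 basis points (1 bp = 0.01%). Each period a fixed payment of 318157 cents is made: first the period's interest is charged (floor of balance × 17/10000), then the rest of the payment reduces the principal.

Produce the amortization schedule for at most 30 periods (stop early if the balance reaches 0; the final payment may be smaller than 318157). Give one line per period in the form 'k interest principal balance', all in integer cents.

1 2515 315642 1163775
2 1978 316179 847596
3 1440 316717 530879
4 902 317255 213624
5 363 213624 0

1. interest=⌊1479417·17/10000⌋=2515; principal=318157-2515=315642; balance=1479417-315642=1163775
2. interest=⌊1163775·17/10000⌋=1978; principal=318157-1978=316179; balance=1163775-316179=847596
3. interest=⌊847596·17/10000⌋=1440; principal=318157-1440=316717; balance=847596-316717=530879
4. interest=⌊530879·17/10000⌋=902; principal=318157-902=317255; balance=530879-317255=213624
5. interest=⌊213624·17/10000⌋=363; principal=min(318157-363,213624)=213624; balance=213624-213624=0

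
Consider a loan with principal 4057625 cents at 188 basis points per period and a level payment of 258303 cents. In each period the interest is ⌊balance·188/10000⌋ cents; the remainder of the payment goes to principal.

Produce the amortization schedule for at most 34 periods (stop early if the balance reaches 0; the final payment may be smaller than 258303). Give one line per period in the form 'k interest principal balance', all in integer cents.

1 76283 182020 3875605
2 72861 185442 3690163
3 69375 188928 3501235
4 65823 192480 3308755
5 62204 196099 3112656
6 58517 199786 2912870
7 54761 203542 2709328
8 50935 207368 2501960
9 47036 211267 2290693
10 43065 215238 2075455
11 39018 219285 1856170
12 34895 223408 1632762
13 30695 227608 1405154
14 26416 231887 1173267
15 22057 236246 937021
16 17615 240688 696333
17 13091 245212 451121
18 8481 249822 201299
19 3784 201299 0

1. interest=⌊4057625·188/10000⌋=76283; principal=258303-76283=182020; balance=4057625-182020=3875605
2. interest=⌊3875605·188/10000⌋=72861; principal=258303-72861=185442; balance=3875605-185442=3690163
3. interest=⌊3690163·188/10000⌋=69375; principal=258303-69375=188928; balance=3690163-188928=3501235
4. interest=⌊3501235·188/10000⌋=65823; principal=258303-65823=192480; balance=3501235-192480=3308755
5. interest=⌊3308755·188/10000⌋=62204; principal=258303-62204=196099; balance=3308755-196099=3112656
6. interest=⌊3112656·188/10000⌋=58517; principal=258303-58517=199786; balance=3112656-199786=2912870
7. interest=⌊2912870·188/10000⌋=54761; principal=258303-54761=203542; balance=2912870-203542=2709328
8. interest=⌊2709328·188/10000⌋=50935; principal=258303-50935=207368; balance=2709328-207368=2501960
9. interest=⌊2501960·188/10000⌋=47036; principal=258303-47036=211267; balance=2501960-211267=2290693
10. interest=⌊2290693·188/10000⌋=43065; principal=258303-43065=215238; balance=2290693-215238=2075455
11. interest=⌊2075455·188/10000⌋=39018; principal=258303-39018=219285; balance=2075455-219285=1856170
12. interest=⌊1856170·188/10000⌋=34895; principal=258303-34895=223408; balance=1856170-223408=1632762
13. interest=⌊1632762·188/10000⌋=30695; principal=258303-30695=227608; balance=1632762-227608=1405154
14. interest=⌊1405154·188/10000⌋=26416; principal=258303-26416=231887; balance=1405154-231887=1173267
15. interest=⌊1173267·188/10000⌋=22057; principal=258303-22057=236246; balance=1173267-236246=937021
16. interest=⌊937021·188/10000⌋=17615; principal=258303-17615=240688; balance=937021-240688=696333
17. interest=⌊696333·188/10000⌋=13091; principal=258303-13091=245212; balance=696333-245212=451121
18. interest=⌊451121·188/10000⌋=8481; principal=258303-8481=249822; balance=451121-249822=201299
19. interest=⌊201299·188/10000⌋=3784; principal=min(258303-3784,201299)=201299; balance=201299-201299=0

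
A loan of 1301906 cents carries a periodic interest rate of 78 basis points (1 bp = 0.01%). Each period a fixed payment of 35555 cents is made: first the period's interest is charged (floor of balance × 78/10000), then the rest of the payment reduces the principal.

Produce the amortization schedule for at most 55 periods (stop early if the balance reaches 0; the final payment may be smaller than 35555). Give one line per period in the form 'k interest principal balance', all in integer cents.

1. interest=⌊1301906·78/10000⌋=10154; principal=35555-10154=25401; balance=1301906-25401=1276505
2. interest=⌊1276505·78/10000⌋=9956; principal=35555-9956=25599; balance=1276505-25599=1250906
3. interest=⌊1250906·78/10000⌋=9757; principal=35555-9757=25798; balance=1250906-25798=1225108
4. interest=⌊1225108·78/10000⌋=9555; principal=35555-9555=26000; balance=1225108-26000=1199108
5. interest=⌊1199108·78/10000⌋=9353; principal=35555-9353=26202; balance=1199108-26202=1172906
6. interest=⌊1172906·78/10000⌋=9148; principal=35555-9148=26407; balance=1172906-26407=1146499
7. interest=⌊1146499·78/10000⌋=8942; principal=35555-8942=26613; balance=1146499-26613=1119886
8. interest=⌊1119886·78/10000⌋=8735; principal=35555-8735=26820; balance=1119886-26820=1093066
9. interest=⌊1093066·78/10000⌋=8525; principal=35555-8525=27030; balance=1093066-27030=1066036
10. interest=⌊1066036·78/10000⌋=8315; principal=35555-8315=27240; balance=1066036-27240=1038796
11. interest=⌊1038796·78/10000⌋=8102; principal=35555-8102=27453; balance=1038796-27453=1011343
12. interest=⌊1011343·78/10000⌋=7888; principal=35555-7888=27667; balance=1011343-27667=983676
13. interest=⌊983676·78/10000⌋=7672; principal=35555-7672=27883; balance=983676-27883=955793
14. interest=⌊955793·78/10000⌋=7455; principal=35555-7455=28100; balance=955793-28100=927693
15. interest=⌊927693·78/10000⌋=7236; principal=35555-7236=28319; balance=927693-28319=899374
16. interest=⌊899374·78/10000⌋=7015; principal=35555-7015=28540; balance=899374-28540=870834
17. interest=⌊870834·78/10000⌋=6792; principal=35555-6792=28763; balance=870834-28763=842071
18. interest=⌊842071·78/10000⌋=6568; principal=35555-6568=28987; balance=842071-28987=813084
19. interest=⌊813084·78/10000⌋=6342; principal=35555-6342=29213; balance=813084-29213=783871
20. interest=⌊783871·78/10000⌋=6114; principal=35555-6114=29441; balance=783871-29441=754430
21. interest=⌊754430·78/10000⌋=5884; principal=35555-5884=29671; balance=754430-29671=724759
22. interest=⌊724759·78/10000⌋=5653; principal=35555-5653=29902; balance=724759-29902=694857
23. interest=⌊694857·78/10000⌋=5419; principal=35555-5419=30136; balance=694857-30136=664721
24. interest=⌊664721·78/10000⌋=5184; principal=35555-5184=30371; balance=664721-30371=634350
25. interest=⌊634350·78/10000⌋=4947; principal=35555-4947=30608; balance=634350-30608=603742
26. interest=⌊603742·78/10000⌋=4709; principal=35555-4709=30846; balance=603742-30846=572896
27. interest=⌊572896·78/10000⌋=4468; principal=35555-4468=31087; balance=572896-31087=541809
28. interest=⌊541809·78/10000⌋=4226; principal=35555-4226=31329; balance=541809-31329=510480
29. interest=⌊510480·78/10000⌋=3981; principal=35555-3981=31574; balance=510480-31574=478906
30. interest=⌊478906·78/10000⌋=3735; principal=35555-3735=31820; balance=478906-31820=447086
31. interest=⌊447086·78/10000⌋=3487; principal=35555-3487=32068; balance=447086-32068=415018
32. interest=⌊415018·78/10000⌋=3237; principal=35555-3237=32318; balance=415018-32318=382700
33. interest=⌊382700·78/10000⌋=2985; principal=35555-2985=32570; balance=382700-32570=350130
34. interest=⌊350130·78/10000⌋=2731; principal=35555-2731=32824; balance=350130-32824=317306
35. interest=⌊317306·78/10000⌋=2474; principal=35555-2474=33081; balance=317306-33081=284225
36. interest=⌊284225·78/10000⌋=2216; principal=35555-2216=33339; balance=284225-33339=250886
37. interest=⌊250886·78/10000⌋=1956; principal=35555-1956=33599; balance=250886-33599=217287
38. interest=⌊217287·78/10000⌋=1694; principal=35555-1694=33861; balance=217287-33861=183426
39. interest=⌊183426·78/10000⌋=1430; principal=35555-1430=34125; balance=183426-34125=149301
40. interest=⌊149301·78/10000⌋=1164; principal=35555-1164=34391; balance=149301-34391=114910
41. interest=⌊114910·78/10000⌋=896; principal=35555-896=34659; balance=114910-34659=80251
42. interest=⌊80251·78/10000⌋=625; principal=35555-625=34930; balance=80251-34930=45321
43. interest=⌊45321·78/10000⌋=353; principal=35555-353=35202; balance=45321-35202=10119
44. interest=⌊10119·78/10000⌋=78; principal=min(35555-78,10119)=10119; balance=10119-10119=0

1 10154 25401 1276505
2 9956 25599 1250906
3 9757 25798 1225108
4 9555 26000 1199108
5 9353 26202 1172906
6 9148 26407 1146499
7 8942 26613 1119886
8 8735 26820 1093066
9 8525 27030 1066036
10 8315 27240 1038796
11 8102 27453 1011343
12 7888 27667 983676
13 7672 27883 955793
14 7455 28100 927693
15 7236 28319 899374
16 7015 28540 870834
17 6792 28763 842071
18 6568 28987 813084
19 6342 29213 783871
20 6114 29441 754430
21 5884 29671 724759
22 5653 29902 694857
23 5419 30136 664721
24 5184 30371 634350
25 4947 30608 603742
26 4709 30846 572896
27 4468 31087 541809
28 4226 31329 510480
29 3981 31574 478906
30 3735 31820 447086
31 3487 32068 415018
32 3237 32318 382700
33 2985 32570 350130
34 2731 32824 317306
35 2474 33081 284225
36 2216 33339 250886
37 1956 33599 217287
38 1694 33861 183426
39 1430 34125 149301
40 1164 34391 114910
41 896 34659 80251
42 625 34930 45321
43 353 35202 10119
44 78 10119 0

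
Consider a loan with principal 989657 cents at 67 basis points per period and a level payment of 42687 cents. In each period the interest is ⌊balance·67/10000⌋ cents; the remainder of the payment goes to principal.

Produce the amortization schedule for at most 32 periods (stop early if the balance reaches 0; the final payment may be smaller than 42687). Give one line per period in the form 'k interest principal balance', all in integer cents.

1 6630 36057 953600
2 6389 36298 917302
3 6145 36542 880760
4 5901 36786 843974
5 5654 37033 806941
6 5406 37281 769660
7 5156 37531 732129
8 4905 37782 694347
9 4652 38035 656312
10 4397 38290 618022
11 4140 38547 579475
12 3882 38805 540670
13 3622 39065 501605
14 3360 39327 462278
15 3097 39590 422688
16 2832 39855 382833
17 2564 40123 342710
18 2296 40391 302319
19 2025 40662 261657
20 1753 40934 220723
21 1478 41209 179514
22 1202 41485 138029
23 924 41763 96266
24 644 42043 54223
25 363 42324 11899
26 79 11899 0

1. interest=⌊989657·67/10000⌋=6630; principal=42687-6630=36057; balance=989657-36057=953600
2. interest=⌊953600·67/10000⌋=6389; principal=42687-6389=36298; balance=953600-36298=917302
3. interest=⌊917302·67/10000⌋=6145; principal=42687-6145=36542; balance=917302-36542=880760
4. interest=⌊880760·67/10000⌋=5901; principal=42687-5901=36786; balance=880760-36786=843974
5. interest=⌊843974·67/10000⌋=5654; principal=42687-5654=37033; balance=843974-37033=806941
6. interest=⌊806941·67/10000⌋=5406; principal=42687-5406=37281; balance=806941-37281=769660
7. interest=⌊769660·67/10000⌋=5156; principal=42687-5156=37531; balance=769660-37531=732129
8. interest=⌊732129·67/10000⌋=4905; principal=42687-4905=37782; balance=732129-37782=694347
9. interest=⌊694347·67/10000⌋=4652; principal=42687-4652=38035; balance=694347-38035=656312
10. interest=⌊656312·67/10000⌋=4397; principal=42687-4397=38290; balance=656312-38290=618022
11. interest=⌊618022·67/10000⌋=4140; principal=42687-4140=38547; balance=618022-38547=579475
12. interest=⌊579475·67/10000⌋=3882; principal=42687-3882=38805; balance=579475-38805=540670
13. interest=⌊540670·67/10000⌋=3622; principal=42687-3622=39065; balance=540670-39065=501605
14. interest=⌊501605·67/10000⌋=3360; principal=42687-3360=39327; balance=501605-39327=462278
15. interest=⌊462278·67/10000⌋=3097; principal=42687-3097=39590; balance=462278-39590=422688
16. interest=⌊422688·67/10000⌋=2832; principal=42687-2832=39855; balance=422688-39855=382833
17. interest=⌊382833·67/10000⌋=2564; principal=42687-2564=40123; balance=382833-40123=342710
18. interest=⌊342710·67/10000⌋=2296; principal=42687-2296=40391; balance=342710-40391=302319
19. interest=⌊302319·67/10000⌋=2025; principal=42687-2025=40662; balance=302319-40662=261657
20. interest=⌊261657·67/10000⌋=1753; principal=42687-1753=40934; balance=261657-40934=220723
21. interest=⌊220723·67/10000⌋=1478; principal=42687-1478=41209; balance=220723-41209=179514
22. interest=⌊179514·67/10000⌋=1202; principal=42687-1202=41485; balance=179514-41485=138029
23. interest=⌊138029·67/10000⌋=924; principal=42687-924=41763; balance=138029-41763=96266
24. interest=⌊96266·67/10000⌋=644; principal=42687-644=42043; balance=96266-42043=54223
25. interest=⌊54223·67/10000⌋=363; principal=42687-363=42324; balance=54223-42324=11899
26. interest=⌊11899·67/10000⌋=79; principal=min(42687-79,11899)=11899; balance=11899-11899=0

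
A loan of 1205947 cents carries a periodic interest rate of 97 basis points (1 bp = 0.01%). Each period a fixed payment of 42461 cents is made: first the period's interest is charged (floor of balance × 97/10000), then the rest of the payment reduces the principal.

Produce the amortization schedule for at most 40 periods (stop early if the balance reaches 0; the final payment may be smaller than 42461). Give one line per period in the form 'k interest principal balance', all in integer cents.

1. interest=⌊1205947·97/10000⌋=11697; principal=42461-11697=30764; balance=1205947-30764=1175183
2. interest=⌊1175183·97/10000⌋=11399; principal=42461-11399=31062; balance=1175183-31062=1144121
3. interest=⌊1144121·97/10000⌋=11097; principal=42461-11097=31364; balance=1144121-31364=1112757
4. interest=⌊1112757·97/10000⌋=10793; principal=42461-10793=31668; balance=1112757-31668=1081089
5. interest=⌊1081089·97/10000⌋=10486; principal=42461-10486=31975; balance=1081089-31975=1049114
6. interest=⌊1049114·97/10000⌋=10176; principal=42461-10176=32285; balance=1049114-32285=1016829
7. interest=⌊1016829·97/10000⌋=9863; principal=42461-9863=32598; balance=1016829-32598=984231
8. interest=⌊984231·97/10000⌋=9547; principal=42461-9547=32914; balance=984231-32914=951317
9. interest=⌊951317·97/10000⌋=9227; principal=42461-9227=33234; balance=951317-33234=918083
10. interest=⌊918083·97/10000⌋=8905; principal=42461-8905=33556; balance=918083-33556=884527
11. interest=⌊884527·97/10000⌋=8579; principal=42461-8579=33882; balance=884527-33882=850645
12. interest=⌊850645·97/10000⌋=8251; principal=42461-8251=34210; balance=850645-34210=816435
13. interest=⌊816435·97/10000⌋=7919; principal=42461-7919=34542; balance=816435-34542=781893
14. interest=⌊781893·97/10000⌋=7584; principal=42461-7584=34877; balance=781893-34877=747016
15. interest=⌊747016·97/10000⌋=7246; principal=42461-7246=35215; balance=747016-35215=711801
16. interest=⌊711801·97/10000⌋=6904; principal=42461-6904=35557; balance=711801-35557=676244
17. interest=⌊676244·97/10000⌋=6559; principal=42461-6559=35902; balance=676244-35902=640342
18. interest=⌊640342·97/10000⌋=6211; principal=42461-6211=36250; balance=640342-36250=604092
19. interest=⌊604092·97/10000⌋=5859; principal=42461-5859=36602; balance=604092-36602=567490
20. interest=⌊567490·97/10000⌋=5504; principal=42461-5504=36957; balance=567490-36957=530533
21. interest=⌊530533·97/10000⌋=5146; principal=42461-5146=37315; balance=530533-37315=493218
22. interest=⌊493218·97/10000⌋=4784; principal=42461-4784=37677; balance=493218-37677=455541
23. interest=⌊455541·97/10000⌋=4418; principal=42461-4418=38043; balance=455541-38043=417498
24. interest=⌊417498·97/10000⌋=4049; principal=42461-4049=38412; balance=417498-38412=379086
25. interest=⌊379086·97/10000⌋=3677; principal=42461-3677=38784; balance=379086-38784=340302
26. interest=⌊340302·97/10000⌋=3300; principal=42461-3300=39161; balance=340302-39161=301141
27. interest=⌊301141·97/10000⌋=2921; principal=42461-2921=39540; balance=301141-39540=261601
28. interest=⌊261601·97/10000⌋=2537; principal=42461-2537=39924; balance=261601-39924=221677
29. interest=⌊221677·97/10000⌋=2150; principal=42461-2150=40311; balance=221677-40311=181366
30. interest=⌊181366·97/10000⌋=1759; principal=42461-1759=40702; balance=181366-40702=140664
31. interest=⌊140664·97/10000⌋=1364; principal=42461-1364=41097; balance=140664-41097=99567
32. interest=⌊99567·97/10000⌋=965; principal=42461-965=41496; balance=99567-41496=58071
33. interest=⌊58071·97/10000⌋=563; principal=42461-563=41898; balance=58071-41898=16173
34. interest=⌊16173·97/10000⌋=156; principal=min(42461-156,16173)=16173; balance=16173-16173=0

1 11697 30764 1175183
2 11399 31062 1144121
3 11097 31364 1112757
4 10793 31668 1081089
5 10486 31975 1049114
6 10176 32285 1016829
7 9863 32598 984231
8 9547 32914 951317
9 9227 33234 918083
10 8905 33556 884527
11 8579 33882 850645
12 8251 34210 816435
13 7919 34542 781893
14 7584 34877 747016
15 7246 35215 711801
16 6904 35557 676244
17 6559 35902 640342
18 6211 36250 604092
19 5859 36602 567490
20 5504 36957 530533
21 5146 37315 493218
22 4784 37677 455541
23 4418 38043 417498
24 4049 38412 379086
25 3677 38784 340302
26 3300 39161 301141
27 2921 39540 261601
28 2537 39924 221677
29 2150 40311 181366
30 1759 40702 140664
31 1364 41097 99567
32 965 41496 58071
33 563 41898 16173
34 156 16173 0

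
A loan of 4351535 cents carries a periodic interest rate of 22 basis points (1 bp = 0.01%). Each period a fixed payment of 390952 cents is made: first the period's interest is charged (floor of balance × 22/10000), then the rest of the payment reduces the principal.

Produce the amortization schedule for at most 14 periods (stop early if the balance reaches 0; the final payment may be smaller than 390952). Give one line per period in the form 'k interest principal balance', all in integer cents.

1 9573 381379 3970156
2 8734 382218 3587938
3 7893 383059 3204879
4 7050 383902 2820977
5 6206 384746 2436231
6 5359 385593 2050638
7 4511 386441 1664197
8 3661 387291 1276906
9 2809 388143 888763
10 1955 388997 499766
11 1099 389853 109913
12 241 109913 0

1. interest=⌊4351535·22/10000⌋=9573; principal=390952-9573=381379; balance=4351535-381379=3970156
2. interest=⌊3970156·22/10000⌋=8734; principal=390952-8734=382218; balance=3970156-382218=3587938
3. interest=⌊3587938·22/10000⌋=7893; principal=390952-7893=383059; balance=3587938-383059=3204879
4. interest=⌊3204879·22/10000⌋=7050; principal=390952-7050=383902; balance=3204879-383902=2820977
5. interest=⌊2820977·22/10000⌋=6206; principal=390952-6206=384746; balance=2820977-384746=2436231
6. interest=⌊2436231·22/10000⌋=5359; principal=390952-5359=385593; balance=2436231-385593=2050638
7. interest=⌊2050638·22/10000⌋=4511; principal=390952-4511=386441; balance=2050638-386441=1664197
8. interest=⌊1664197·22/10000⌋=3661; principal=390952-3661=387291; balance=1664197-387291=1276906
9. interest=⌊1276906·22/10000⌋=2809; principal=390952-2809=388143; balance=1276906-388143=888763
10. interest=⌊888763·22/10000⌋=1955; principal=390952-1955=388997; balance=888763-388997=499766
11. interest=⌊499766·22/10000⌋=1099; principal=390952-1099=389853; balance=499766-389853=109913
12. interest=⌊109913·22/10000⌋=241; principal=min(390952-241,109913)=109913; balance=109913-109913=0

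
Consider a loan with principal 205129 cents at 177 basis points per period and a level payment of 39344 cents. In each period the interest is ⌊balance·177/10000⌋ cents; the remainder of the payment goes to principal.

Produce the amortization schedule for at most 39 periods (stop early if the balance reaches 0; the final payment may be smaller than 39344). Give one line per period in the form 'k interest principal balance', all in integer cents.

1 3630 35714 169415
2 2998 36346 133069
3 2355 36989 96080
4 1700 37644 58436
5 1034 38310 20126
6 356 20126 0

1. interest=⌊205129·177/10000⌋=3630; principal=39344-3630=35714; balance=205129-35714=169415
2. interest=⌊169415·177/10000⌋=2998; principal=39344-2998=36346; balance=169415-36346=133069
3. interest=⌊133069·177/10000⌋=2355; principal=39344-2355=36989; balance=133069-36989=96080
4. interest=⌊96080·177/10000⌋=1700; principal=39344-1700=37644; balance=96080-37644=58436
5. interest=⌊58436·177/10000⌋=1034; principal=39344-1034=38310; balance=58436-38310=20126
6. interest=⌊20126·177/10000⌋=356; principal=min(39344-356,20126)=20126; balance=20126-20126=0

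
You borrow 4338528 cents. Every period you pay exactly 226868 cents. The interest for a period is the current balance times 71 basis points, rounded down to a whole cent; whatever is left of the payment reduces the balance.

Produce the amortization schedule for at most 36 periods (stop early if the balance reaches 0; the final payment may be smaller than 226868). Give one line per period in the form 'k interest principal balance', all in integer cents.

1. interest=⌊4338528·71/10000⌋=30803; principal=226868-30803=196065; balance=4338528-196065=4142463
2. interest=⌊4142463·71/10000⌋=29411; principal=226868-29411=197457; balance=4142463-197457=3945006
3. interest=⌊3945006·71/10000⌋=28009; principal=226868-28009=198859; balance=3945006-198859=3746147
4. interest=⌊3746147·71/10000⌋=26597; principal=226868-26597=200271; balance=3746147-200271=3545876
5. interest=⌊3545876·71/10000⌋=25175; principal=226868-25175=201693; balance=3545876-201693=3344183
6. interest=⌊3344183·71/10000⌋=23743; principal=226868-23743=203125; balance=3344183-203125=3141058
7. interest=⌊3141058·71/10000⌋=22301; principal=226868-22301=204567; balance=3141058-204567=2936491
8. interest=⌊2936491·71/10000⌋=20849; principal=226868-20849=206019; balance=2936491-206019=2730472
9. interest=⌊2730472·71/10000⌋=19386; principal=226868-19386=207482; balance=2730472-207482=2522990
10. interest=⌊2522990·71/10000⌋=17913; principal=226868-17913=208955; balance=2522990-208955=2314035
11. interest=⌊2314035·71/10000⌋=16429; principal=226868-16429=210439; balance=2314035-210439=2103596
12. interest=⌊2103596·71/10000⌋=14935; principal=226868-14935=211933; balance=2103596-211933=1891663
13. interest=⌊1891663·71/10000⌋=13430; principal=226868-13430=213438; balance=1891663-213438=1678225
14. interest=⌊1678225·71/10000⌋=11915; principal=226868-11915=214953; balance=1678225-214953=1463272
15. interest=⌊1463272·71/10000⌋=10389; principal=226868-10389=216479; balance=1463272-216479=1246793
16. interest=⌊1246793·71/10000⌋=8852; principal=226868-8852=218016; balance=1246793-218016=1028777
17. interest=⌊1028777·71/10000⌋=7304; principal=226868-7304=219564; balance=1028777-219564=809213
18. interest=⌊809213·71/10000⌋=5745; principal=226868-5745=221123; balance=809213-221123=588090
19. interest=⌊588090·71/10000⌋=4175; principal=226868-4175=222693; balance=588090-222693=365397
20. interest=⌊365397·71/10000⌋=2594; principal=226868-2594=224274; balance=365397-224274=141123
21. interest=⌊141123·71/10000⌋=1001; principal=min(226868-1001,141123)=141123; balance=141123-141123=0

1 30803 196065 4142463
2 29411 197457 3945006
3 28009 198859 3746147
4 26597 200271 3545876
5 25175 201693 3344183
6 23743 203125 3141058
7 22301 204567 2936491
8 20849 206019 2730472
9 19386 207482 2522990
10 17913 208955 2314035
11 16429 210439 2103596
12 14935 211933 1891663
13 13430 213438 1678225
14 11915 214953 1463272
15 10389 216479 1246793
16 8852 218016 1028777
17 7304 219564 809213
18 5745 221123 588090
19 4175 222693 365397
20 2594 224274 141123
21 1001 141123 0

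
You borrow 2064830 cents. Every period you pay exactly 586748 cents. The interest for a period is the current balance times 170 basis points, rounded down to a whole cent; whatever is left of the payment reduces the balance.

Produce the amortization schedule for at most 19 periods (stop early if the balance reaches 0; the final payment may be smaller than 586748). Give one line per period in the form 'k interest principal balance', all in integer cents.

1 35102 551646 1513184
2 25724 561024 952160
3 16186 570562 381598
4 6487 381598 0

1. interest=⌊2064830·170/10000⌋=35102; principal=586748-35102=551646; balance=2064830-551646=1513184
2. interest=⌊1513184·170/10000⌋=25724; principal=586748-25724=561024; balance=1513184-561024=952160
3. interest=⌊952160·170/10000⌋=16186; principal=586748-16186=570562; balance=952160-570562=381598
4. interest=⌊381598·170/10000⌋=6487; principal=min(586748-6487,381598)=381598; balance=381598-381598=0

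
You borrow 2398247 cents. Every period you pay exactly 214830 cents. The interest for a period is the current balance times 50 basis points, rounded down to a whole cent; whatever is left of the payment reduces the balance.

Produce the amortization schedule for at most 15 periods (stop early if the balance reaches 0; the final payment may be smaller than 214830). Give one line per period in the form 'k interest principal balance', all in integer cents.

1. interest=⌊2398247·50/10000⌋=11991; principal=214830-11991=202839; balance=2398247-202839=2195408
2. interest=⌊2195408·50/10000⌋=10977; principal=214830-10977=203853; balance=2195408-203853=1991555
3. interest=⌊1991555·50/10000⌋=9957; principal=214830-9957=204873; balance=1991555-204873=1786682
4. interest=⌊1786682·50/10000⌋=8933; principal=214830-8933=205897; balance=1786682-205897=1580785
5. interest=⌊1580785·50/10000⌋=7903; principal=214830-7903=206927; balance=1580785-206927=1373858
6. interest=⌊1373858·50/10000⌋=6869; principal=214830-6869=207961; balance=1373858-207961=1165897
7. interest=⌊1165897·50/10000⌋=5829; principal=214830-5829=209001; balance=1165897-209001=956896
8. interest=⌊956896·50/10000⌋=4784; principal=214830-4784=210046; balance=956896-210046=746850
9. interest=⌊746850·50/10000⌋=3734; principal=214830-3734=211096; balance=746850-211096=535754
10. interest=⌊535754·50/10000⌋=2678; principal=214830-2678=212152; balance=535754-212152=323602
11. interest=⌊323602·50/10000⌋=1618; principal=214830-1618=213212; balance=323602-213212=110390
12. interest=⌊110390·50/10000⌋=551; principal=min(214830-551,110390)=110390; balance=110390-110390=0

1 11991 202839 2195408
2 10977 203853 1991555
3 9957 204873 1786682
4 8933 205897 1580785
5 7903 206927 1373858
6 6869 207961 1165897
7 5829 209001 956896
8 4784 210046 746850
9 3734 211096 535754
10 2678 212152 323602
11 1618 213212 110390
12 551 110390 0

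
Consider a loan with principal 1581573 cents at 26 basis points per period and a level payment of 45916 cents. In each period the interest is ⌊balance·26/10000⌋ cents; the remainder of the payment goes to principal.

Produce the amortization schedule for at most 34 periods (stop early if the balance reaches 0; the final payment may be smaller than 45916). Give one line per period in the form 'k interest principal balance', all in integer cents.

1 4112 41804 1539769
2 4003 41913 1497856
3 3894 42022 1455834
4 3785 42131 1413703
5 3675 42241 1371462
6 3565 42351 1329111
7 3455 42461 1286650
8 3345 42571 1244079
9 3234 42682 1201397
10 3123 42793 1158604
11 3012 42904 1115700
12 2900 43016 1072684
13 2788 43128 1029556
14 2676 43240 986316
15 2564 43352 942964
16 2451 43465 899499
17 2338 43578 855921
18 2225 43691 812230
19 2111 43805 768425
20 1997 43919 724506
21 1883 44033 680473
22 1769 44147 636326
23 1654 44262 592064
24 1539 44377 547687
25 1423 44493 503194
26 1308 44608 458586
27 1192 44724 413862
28 1076 44840 369022
29 959 44957 324065
30 842 45074 278991
31 725 45191 233800
32 607 45309 188491
33 490 45426 143065
34 371 45545 97520

1. interest=⌊1581573·26/10000⌋=4112; principal=45916-4112=41804; balance=1581573-41804=1539769
2. interest=⌊1539769·26/10000⌋=4003; principal=45916-4003=41913; balance=1539769-41913=1497856
3. interest=⌊1497856·26/10000⌋=3894; principal=45916-3894=42022; balance=1497856-42022=1455834
4. interest=⌊1455834·26/10000⌋=3785; principal=45916-3785=42131; balance=1455834-42131=1413703
5. interest=⌊1413703·26/10000⌋=3675; principal=45916-3675=42241; balance=1413703-42241=1371462
6. interest=⌊1371462·26/10000⌋=3565; principal=45916-3565=42351; balance=1371462-42351=1329111
7. interest=⌊1329111·26/10000⌋=3455; principal=45916-3455=42461; balance=1329111-42461=1286650
8. interest=⌊1286650·26/10000⌋=3345; principal=45916-3345=42571; balance=1286650-42571=1244079
9. interest=⌊1244079·26/10000⌋=3234; principal=45916-3234=42682; balance=1244079-42682=1201397
10. interest=⌊1201397·26/10000⌋=3123; principal=45916-3123=42793; balance=1201397-42793=1158604
11. interest=⌊1158604·26/10000⌋=3012; principal=45916-3012=42904; balance=1158604-42904=1115700
12. interest=⌊1115700·26/10000⌋=2900; principal=45916-2900=43016; balance=1115700-43016=1072684
13. interest=⌊1072684·26/10000⌋=2788; principal=45916-2788=43128; balance=1072684-43128=1029556
14. interest=⌊1029556·26/10000⌋=2676; principal=45916-2676=43240; balance=1029556-43240=986316
15. interest=⌊986316·26/10000⌋=2564; principal=45916-2564=43352; balance=986316-43352=942964
16. interest=⌊942964·26/10000⌋=2451; principal=45916-2451=43465; balance=942964-43465=899499
17. interest=⌊899499·26/10000⌋=2338; principal=45916-2338=43578; balance=899499-43578=855921
18. interest=⌊855921·26/10000⌋=2225; principal=45916-2225=43691; balance=855921-43691=812230
19. interest=⌊812230·26/10000⌋=2111; principal=45916-2111=43805; balance=812230-43805=768425
20. interest=⌊768425·26/10000⌋=1997; principal=45916-1997=43919; balance=768425-43919=724506
21. interest=⌊724506·26/10000⌋=1883; principal=45916-1883=44033; balance=724506-44033=680473
22. interest=⌊680473·26/10000⌋=1769; principal=45916-1769=44147; balance=680473-44147=636326
23. interest=⌊636326·26/10000⌋=1654; principal=45916-1654=44262; balance=636326-44262=592064
24. interest=⌊592064·26/10000⌋=1539; principal=45916-1539=44377; balance=592064-44377=547687
25. interest=⌊547687·26/10000⌋=1423; principal=45916-1423=44493; balance=547687-44493=503194
26. interest=⌊503194·26/10000⌋=1308; principal=45916-1308=44608; balance=503194-44608=458586
27. interest=⌊458586·26/10000⌋=1192; principal=45916-1192=44724; balance=458586-44724=413862
28. interest=⌊413862·26/10000⌋=1076; principal=45916-1076=44840; balance=413862-44840=369022
29. interest=⌊369022·26/10000⌋=959; principal=45916-959=44957; balance=369022-44957=324065
30. interest=⌊324065·26/10000⌋=842; principal=45916-842=45074; balance=324065-45074=278991
31. interest=⌊278991·26/10000⌋=725; principal=45916-725=45191; balance=278991-45191=233800
32. interest=⌊233800·26/10000⌋=607; principal=45916-607=45309; balance=233800-45309=188491
33. interest=⌊188491·26/10000⌋=490; principal=45916-490=45426; balance=188491-45426=143065
34. interest=⌊143065·26/10000⌋=371; principal=45916-371=45545; balance=143065-45545=97520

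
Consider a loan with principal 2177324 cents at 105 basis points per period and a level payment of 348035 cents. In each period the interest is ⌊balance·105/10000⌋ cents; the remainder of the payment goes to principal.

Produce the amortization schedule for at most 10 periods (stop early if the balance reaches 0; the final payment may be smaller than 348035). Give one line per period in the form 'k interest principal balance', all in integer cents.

1 22861 325174 1852150
2 19447 328588 1523562
3 15997 332038 1191524
4 12511 335524 856000
5 8988 339047 516953
6 5428 342607 174346
7 1830 174346 0

1. interest=⌊2177324·105/10000⌋=22861; principal=348035-22861=325174; balance=2177324-325174=1852150
2. interest=⌊1852150·105/10000⌋=19447; principal=348035-19447=328588; balance=1852150-328588=1523562
3. interest=⌊1523562·105/10000⌋=15997; principal=348035-15997=332038; balance=1523562-332038=1191524
4. interest=⌊1191524·105/10000⌋=12511; principal=348035-12511=335524; balance=1191524-335524=856000
5. interest=⌊856000·105/10000⌋=8988; principal=348035-8988=339047; balance=856000-339047=516953
6. interest=⌊516953·105/10000⌋=5428; principal=348035-5428=342607; balance=516953-342607=174346
7. interest=⌊174346·105/10000⌋=1830; principal=min(348035-1830,174346)=174346; balance=174346-174346=0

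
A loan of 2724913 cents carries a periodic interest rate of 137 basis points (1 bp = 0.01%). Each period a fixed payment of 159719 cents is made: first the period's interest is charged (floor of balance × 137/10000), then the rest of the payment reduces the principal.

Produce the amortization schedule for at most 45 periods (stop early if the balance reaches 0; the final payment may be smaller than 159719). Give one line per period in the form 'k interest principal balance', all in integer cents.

1 37331 122388 2602525
2 35654 124065 2478460
3 33954 125765 2352695
4 32231 127488 2225207
5 30485 129234 2095973
6 28714 131005 1964968
7 26920 132799 1832169
8 25100 134619 1697550
9 23256 136463 1561087
10 21386 138333 1422754
11 19491 140228 1282526
12 17570 142149 1140377
13 15623 144096 996281
14 13649 146070 850211
15 11647 148072 702139
16 9619 150100 552039
17 7562 152157 399882
18 5478 154241 245641
19 3365 156354 89287
20 1223 89287 0

1. interest=⌊2724913·137/10000⌋=37331; principal=159719-37331=122388; balance=2724913-122388=2602525
2. interest=⌊2602525·137/10000⌋=35654; principal=159719-35654=124065; balance=2602525-124065=2478460
3. interest=⌊2478460·137/10000⌋=33954; principal=159719-33954=125765; balance=2478460-125765=2352695
4. interest=⌊2352695·137/10000⌋=32231; principal=159719-32231=127488; balance=2352695-127488=2225207
5. interest=⌊2225207·137/10000⌋=30485; principal=159719-30485=129234; balance=2225207-129234=2095973
6. interest=⌊2095973·137/10000⌋=28714; principal=159719-28714=131005; balance=2095973-131005=1964968
7. interest=⌊1964968·137/10000⌋=26920; principal=159719-26920=132799; balance=1964968-132799=1832169
8. interest=⌊1832169·137/10000⌋=25100; principal=159719-25100=134619; balance=1832169-134619=1697550
9. interest=⌊1697550·137/10000⌋=23256; principal=159719-23256=136463; balance=1697550-136463=1561087
10. interest=⌊1561087·137/10000⌋=21386; principal=159719-21386=138333; balance=1561087-138333=1422754
11. interest=⌊1422754·137/10000⌋=19491; principal=159719-19491=140228; balance=1422754-140228=1282526
12. interest=⌊1282526·137/10000⌋=17570; principal=159719-17570=142149; balance=1282526-142149=1140377
13. interest=⌊1140377·137/10000⌋=15623; principal=159719-15623=144096; balance=1140377-144096=996281
14. interest=⌊996281·137/10000⌋=13649; principal=159719-13649=146070; balance=996281-146070=850211
15. interest=⌊850211·137/10000⌋=11647; principal=159719-11647=148072; balance=850211-148072=702139
16. interest=⌊702139·137/10000⌋=9619; principal=159719-9619=150100; balance=702139-150100=552039
17. interest=⌊552039·137/10000⌋=7562; principal=159719-7562=152157; balance=552039-152157=399882
18. interest=⌊399882·137/10000⌋=5478; principal=159719-5478=154241; balance=399882-154241=245641
19. interest=⌊245641·137/10000⌋=3365; principal=159719-3365=156354; balance=245641-156354=89287
20. interest=⌊89287·137/10000⌋=1223; principal=min(159719-1223,89287)=89287; balance=89287-89287=0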